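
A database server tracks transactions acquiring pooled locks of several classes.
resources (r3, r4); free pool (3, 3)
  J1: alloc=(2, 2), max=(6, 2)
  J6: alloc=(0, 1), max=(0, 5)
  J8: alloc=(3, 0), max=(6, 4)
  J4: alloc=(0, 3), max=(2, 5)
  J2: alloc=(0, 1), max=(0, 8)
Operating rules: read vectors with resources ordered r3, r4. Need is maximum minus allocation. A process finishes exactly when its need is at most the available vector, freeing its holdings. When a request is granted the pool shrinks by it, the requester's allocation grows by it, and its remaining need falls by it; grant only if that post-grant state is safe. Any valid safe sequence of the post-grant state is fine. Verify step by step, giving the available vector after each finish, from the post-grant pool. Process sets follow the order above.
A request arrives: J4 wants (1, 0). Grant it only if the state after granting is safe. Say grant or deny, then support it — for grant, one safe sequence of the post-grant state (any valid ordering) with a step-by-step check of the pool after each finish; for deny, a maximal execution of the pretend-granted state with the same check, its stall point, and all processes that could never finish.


GRANT. The post-grant state is safe; one safe sequence: J4, J6, J8, J1, J2.
Key observation: (2, 3) free after granting still covers J4 first, and each release covers the next.
Step-by-step check of the post-grant state:
  pool = (2, 3)
  J4: need (1, 2) fits (2, 3); releases (1, 3), pool now (3, 6)
  J6: need (0, 4) fits (3, 6); releases (0, 1), pool now (3, 7)
  J8: need (3, 4) fits (3, 7); releases (3, 0), pool now (6, 7)
  J1: need (4, 0) fits (6, 7); releases (2, 2), pool now (8, 9)
  J2: need (0, 7) fits (8, 9); releases (0, 1), pool now (8, 10)


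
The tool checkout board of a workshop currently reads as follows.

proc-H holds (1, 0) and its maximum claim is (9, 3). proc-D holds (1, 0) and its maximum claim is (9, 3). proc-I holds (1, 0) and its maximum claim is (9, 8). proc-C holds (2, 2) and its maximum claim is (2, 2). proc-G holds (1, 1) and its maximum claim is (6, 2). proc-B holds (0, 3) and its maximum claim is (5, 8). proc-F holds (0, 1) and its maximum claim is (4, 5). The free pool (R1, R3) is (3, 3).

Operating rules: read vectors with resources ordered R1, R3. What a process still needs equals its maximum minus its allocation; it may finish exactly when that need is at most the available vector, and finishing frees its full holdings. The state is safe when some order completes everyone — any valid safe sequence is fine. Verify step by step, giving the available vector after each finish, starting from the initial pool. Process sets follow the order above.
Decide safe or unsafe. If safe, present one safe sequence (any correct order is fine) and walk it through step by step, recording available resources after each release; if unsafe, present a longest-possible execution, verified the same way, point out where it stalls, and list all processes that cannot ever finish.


The state is UNSAFE.
Key observation: even finishing proc-C, proc-B, proc-G, proc-F leaves just (6, 10) free — too little R1 for any of the remaining processes.
The run proc-C, proc-B, proc-G, proc-F cannot be extended any further. Walking it through:
  pool = (3, 3)
  run proc-C (needs (0, 0), free (3, 3)); after release of (2, 2) the pool is (5, 5)
  run proc-B (needs (5, 5), free (5, 5)); after release of (0, 3) the pool is (5, 8)
  run proc-G (needs (5, 1), free (5, 8)); after release of (1, 1) the pool is (6, 9)
  run proc-F (needs (4, 4), free (6, 9)); after release of (0, 1) the pool is (6, 10)
  proc-H still needs (8, 3) but only (6, 10) is free — short on R1
  proc-D still needs (8, 3) but only (6, 10) is free — short on R1
  proc-I still needs (8, 8) but only (6, 10) is free — short on R1
Permanently blocked: proc-H, proc-D and proc-I.


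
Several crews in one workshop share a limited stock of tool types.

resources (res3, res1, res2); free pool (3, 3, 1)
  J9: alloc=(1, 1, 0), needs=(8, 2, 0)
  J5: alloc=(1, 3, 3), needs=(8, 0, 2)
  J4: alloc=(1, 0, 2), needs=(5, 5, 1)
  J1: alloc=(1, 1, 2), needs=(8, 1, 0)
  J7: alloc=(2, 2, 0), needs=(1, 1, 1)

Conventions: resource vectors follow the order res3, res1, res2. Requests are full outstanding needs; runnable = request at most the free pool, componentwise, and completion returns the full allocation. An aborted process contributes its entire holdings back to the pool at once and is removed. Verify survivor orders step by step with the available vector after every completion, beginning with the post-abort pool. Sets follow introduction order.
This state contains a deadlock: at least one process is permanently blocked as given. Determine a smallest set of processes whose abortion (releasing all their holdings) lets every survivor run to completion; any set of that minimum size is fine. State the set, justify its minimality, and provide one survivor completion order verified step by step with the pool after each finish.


The answer: abort J5 and J1.
Key observation: the returned (2, 4, 5) from J5 and J1 is what brings J9 — unrunnable before, under any order — into play at step 3.
No one abort is enough; case by case: J9 alone leaves J5 blocked (short on res3); J5 alone leaves J9 blocked (short on res3); J4 alone leaves J9 blocked (short on res3); J1 alone leaves J9 blocked (short on res3); J7 alone leaves J9 blocked (short on res3).
Survivors finish in the order: J4, J7, J9. Verifying each step (pool after the aborts first):
  pool = (5, 7, 6)
  J4 needs (5, 5, 1) <= (5, 7, 6) -> finishes; pool += (1, 0, 2) = (6, 7, 8)
  J7 needs (1, 1, 1) <= (6, 7, 8) -> finishes; pool += (2, 2, 0) = (8, 9, 8)
  J9 needs (8, 2, 0) <= (8, 9, 8) -> finishes; pool += (1, 1, 0) = (9, 10, 8)


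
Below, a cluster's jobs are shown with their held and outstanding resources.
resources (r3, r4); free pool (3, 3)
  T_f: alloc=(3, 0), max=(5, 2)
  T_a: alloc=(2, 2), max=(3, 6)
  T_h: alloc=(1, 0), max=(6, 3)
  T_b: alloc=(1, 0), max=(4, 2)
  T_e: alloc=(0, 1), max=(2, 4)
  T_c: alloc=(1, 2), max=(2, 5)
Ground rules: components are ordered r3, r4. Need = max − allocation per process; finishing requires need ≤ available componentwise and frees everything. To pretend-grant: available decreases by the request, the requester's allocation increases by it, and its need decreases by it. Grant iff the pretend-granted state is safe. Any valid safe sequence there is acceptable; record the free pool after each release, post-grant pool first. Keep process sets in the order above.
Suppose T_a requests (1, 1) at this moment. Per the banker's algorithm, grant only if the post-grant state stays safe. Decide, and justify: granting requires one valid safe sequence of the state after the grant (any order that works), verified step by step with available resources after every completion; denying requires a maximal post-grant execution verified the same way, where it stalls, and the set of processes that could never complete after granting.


DENY. Granting would leave the state unsafe.
Key observation: no order helps: past T_f, T_b, the free pool tops out at (6, 2), below what each blocked process needs in r4.
On the post-grant state, T_f, T_b is a maximal run — nothing extends it. Walking it through:
  pool = (2, 2)
  T_f: need (2, 2) fits (2, 2); releases (3, 0), pool now (5, 2)
  T_b: need (3, 2) fits (5, 2); releases (1, 0), pool now (6, 2)
  T_a still needs (0, 3) but only (6, 2) is free — short on r4
  T_h still needs (5, 3) but only (6, 2) is free — short on r4
  T_e still needs (2, 3) but only (6, 2) is free — short on r4
  T_c still needs (1, 3) but only (6, 2) is free — short on r4
Post-grant, the permanently blocked set is T_a, T_h, T_e and T_c.


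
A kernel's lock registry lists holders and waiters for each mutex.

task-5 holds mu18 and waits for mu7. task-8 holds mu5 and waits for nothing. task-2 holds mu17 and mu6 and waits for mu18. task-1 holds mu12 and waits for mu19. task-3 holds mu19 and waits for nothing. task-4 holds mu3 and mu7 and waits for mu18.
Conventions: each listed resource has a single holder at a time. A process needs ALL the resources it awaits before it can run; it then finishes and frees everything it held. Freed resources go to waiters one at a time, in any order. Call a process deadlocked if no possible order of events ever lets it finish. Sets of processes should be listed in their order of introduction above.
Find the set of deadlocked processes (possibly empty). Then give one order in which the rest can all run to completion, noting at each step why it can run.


Deadlocked: task-5, task-2 and task-4.
Key observation: the knot is the closed ring of waits task-5 -> task-4 -> task-5; task-2 waits into the deadlock from upstream.
A valid finishing order for the others: task-3, task-8, task-1.
Step-by-step check:
  run task-3 (it waits on nothing); releases mu19
  run task-8 (it waits on nothing); releases mu5
  run task-1 (all its waits — mu19 — are resolved); releases mu12


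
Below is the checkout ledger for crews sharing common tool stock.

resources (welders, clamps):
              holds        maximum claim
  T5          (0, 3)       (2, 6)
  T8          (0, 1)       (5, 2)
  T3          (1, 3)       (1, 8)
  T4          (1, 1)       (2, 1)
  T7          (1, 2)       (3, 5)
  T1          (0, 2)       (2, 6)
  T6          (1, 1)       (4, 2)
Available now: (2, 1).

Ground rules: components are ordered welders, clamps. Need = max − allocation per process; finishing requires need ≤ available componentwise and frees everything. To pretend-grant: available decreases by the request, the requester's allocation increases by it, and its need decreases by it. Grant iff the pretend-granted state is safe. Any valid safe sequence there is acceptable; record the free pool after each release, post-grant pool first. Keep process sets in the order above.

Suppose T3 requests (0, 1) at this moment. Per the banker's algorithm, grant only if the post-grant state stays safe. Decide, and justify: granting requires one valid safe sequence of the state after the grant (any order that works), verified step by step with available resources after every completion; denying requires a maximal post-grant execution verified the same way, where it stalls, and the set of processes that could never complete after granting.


DENY — the pretend-granted state is unsafe.
Key observation: after T4, T6 the pool peaks at (4, 2), and each blocked process is short somewhere: T5 on clamps; T8 on welders; T3 on clamps; T7 on clamps; T1 on clamps.
On the post-grant state, T4, T6 is a maximal run — nothing extends it. Step-by-step check:
  pool = (2, 0)
  T4 needs (1, 0) <= (2, 0) -> finishes; pool += (1, 1) = (3, 1)
  T6 needs (3, 1) <= (3, 1) -> finishes; pool += (1, 1) = (4, 2)
  blocked: T5 wants (2, 3), pool (4, 2) — not enough clamps
  blocked: T8 wants (5, 1), pool (4, 2) — not enough welders
  blocked: T3 wants (0, 4), pool (4, 2) — not enough clamps
  blocked: T7 wants (2, 3), pool (4, 2) — not enough clamps
  blocked: T1 wants (2, 4), pool (4, 2) — not enough clamps
Post-grant, the permanently blocked set is T5, T8, T3, T7 and T1.


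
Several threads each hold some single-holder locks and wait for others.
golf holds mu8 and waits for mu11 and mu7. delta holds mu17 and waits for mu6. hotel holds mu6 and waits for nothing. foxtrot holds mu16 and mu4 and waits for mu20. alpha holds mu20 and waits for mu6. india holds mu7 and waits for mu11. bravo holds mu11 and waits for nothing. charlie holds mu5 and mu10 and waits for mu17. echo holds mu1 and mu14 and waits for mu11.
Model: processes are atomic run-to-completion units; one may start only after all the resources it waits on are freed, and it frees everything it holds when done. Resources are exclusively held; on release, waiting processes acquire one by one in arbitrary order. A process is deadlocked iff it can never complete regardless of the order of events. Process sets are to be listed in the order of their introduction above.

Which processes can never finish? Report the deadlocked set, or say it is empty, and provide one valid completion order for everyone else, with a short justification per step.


Nothing here is deadlocked.
Key observation: no waiting chain loops back on itself — every chain ends at a process that waits on nothing, so everyone eventually runs.
The rest can finish in the order bravo, echo, hotel, india, alpha, golf, delta, foxtrot, charlie.
Verifying each step:
  bravo waits on nothing -> runs at once and releases mu11
  echo: everything it awaited (mu11) is free; runs, freeing mu1 and mu14
  hotel waits on nothing -> runs at once and releases mu6
  india: everything it awaited (mu11) is free; runs, freeing mu7
  alpha: everything it awaited (mu6) is free; runs, freeing mu20
  golf: everything it awaited (mu11 and mu7) is free; runs, freeing mu8
  delta: everything it awaited (mu6) is free; runs, freeing mu17
  foxtrot: everything it awaited (mu20) is free; runs, freeing mu16 and mu4
  charlie: everything it awaited (mu17) is free; runs, freeing mu5 and mu10


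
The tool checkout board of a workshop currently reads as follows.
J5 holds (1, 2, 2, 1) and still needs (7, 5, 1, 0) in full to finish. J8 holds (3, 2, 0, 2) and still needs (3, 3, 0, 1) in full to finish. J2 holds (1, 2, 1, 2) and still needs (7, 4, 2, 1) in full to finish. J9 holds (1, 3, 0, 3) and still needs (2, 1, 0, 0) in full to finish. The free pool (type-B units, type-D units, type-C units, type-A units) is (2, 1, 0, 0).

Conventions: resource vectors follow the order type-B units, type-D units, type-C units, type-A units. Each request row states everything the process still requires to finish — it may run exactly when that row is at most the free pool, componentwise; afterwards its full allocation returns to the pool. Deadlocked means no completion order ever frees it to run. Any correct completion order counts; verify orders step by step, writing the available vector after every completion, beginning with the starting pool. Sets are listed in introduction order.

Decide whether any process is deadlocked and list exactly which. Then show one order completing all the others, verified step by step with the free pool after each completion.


The deadlocked set is J5 and J2.
Key observation: even finishing J9, J8 leaves just (6, 6, 0, 5) free — too little type-B units for any of the remaining processes.
A valid finishing order for the others: J9, J8. Check, step by step:
  pool = (2, 1, 0, 0)
  J9: need (2, 1, 0, 0) fits (2, 1, 0, 0); releases (1, 3, 0, 3), pool now (3, 4, 0, 3)
  J8: need (3, 3, 0, 1) fits (3, 4, 0, 3); releases (3, 2, 0, 2), pool now (6, 6, 0, 5)
The blocked processes can never fit:
  J5 cannot run: need (7, 5, 1, 0) vs free (6, 6, 0, 5) (insufficient type-B units and type-C units)
  J2 cannot run: need (7, 4, 2, 1) vs free (6, 6, 0, 5) (insufficient type-B units and type-C units)


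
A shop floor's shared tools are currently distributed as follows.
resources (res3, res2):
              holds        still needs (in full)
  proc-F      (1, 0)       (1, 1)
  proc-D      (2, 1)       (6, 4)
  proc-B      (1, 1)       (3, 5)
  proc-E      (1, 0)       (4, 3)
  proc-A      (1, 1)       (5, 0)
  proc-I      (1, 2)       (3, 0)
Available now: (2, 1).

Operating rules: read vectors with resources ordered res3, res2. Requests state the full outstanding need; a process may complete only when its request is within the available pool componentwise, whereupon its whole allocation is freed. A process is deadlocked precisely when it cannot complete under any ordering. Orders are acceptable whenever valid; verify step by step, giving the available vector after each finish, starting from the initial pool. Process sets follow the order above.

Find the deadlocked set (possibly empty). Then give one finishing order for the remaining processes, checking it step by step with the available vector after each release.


No process is deadlocked.
Key observation: proc-F can run right away; the returned allocation unlocks the remaining processes in turn.
One completion order for the rest: proc-F, proc-I, proc-E, proc-A, proc-D, proc-B. Step-by-step check:
  pool = (2, 1)
  proc-F: need (1, 1) fits (2, 1); releases (1, 0), pool now (3, 1)
  proc-I: need (3, 0) fits (3, 1); releases (1, 2), pool now (4, 3)
  proc-E: need (4, 3) fits (4, 3); releases (1, 0), pool now (5, 3)
  proc-A: need (5, 0) fits (5, 3); releases (1, 1), pool now (6, 4)
  proc-D: need (6, 4) fits (6, 4); releases (2, 1), pool now (8, 5)
  proc-B: need (3, 5) fits (8, 5); releases (1, 1), pool now (9, 6)


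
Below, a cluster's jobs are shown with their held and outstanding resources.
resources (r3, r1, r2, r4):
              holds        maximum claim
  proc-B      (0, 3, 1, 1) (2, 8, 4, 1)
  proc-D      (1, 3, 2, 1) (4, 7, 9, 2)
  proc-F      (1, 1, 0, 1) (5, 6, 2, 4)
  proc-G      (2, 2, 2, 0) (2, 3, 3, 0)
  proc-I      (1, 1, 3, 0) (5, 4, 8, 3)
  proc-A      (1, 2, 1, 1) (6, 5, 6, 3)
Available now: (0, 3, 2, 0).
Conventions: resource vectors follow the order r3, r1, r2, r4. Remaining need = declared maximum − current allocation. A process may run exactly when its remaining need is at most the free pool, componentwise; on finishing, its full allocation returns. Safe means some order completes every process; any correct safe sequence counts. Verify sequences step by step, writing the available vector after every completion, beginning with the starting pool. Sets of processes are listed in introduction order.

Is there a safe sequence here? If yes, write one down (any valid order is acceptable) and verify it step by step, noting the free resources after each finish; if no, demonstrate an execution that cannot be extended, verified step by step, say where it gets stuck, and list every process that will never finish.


The state is UNSAFE.
Key observation: no order helps: past proc-G, proc-B, the free pool tops out at (2, 8, 5, 1), below what each blocked process needs in r3.
The run proc-G, proc-B cannot be extended any further. Check, step by step:
  pool = (0, 3, 2, 0)
  proc-G needs (0, 1, 1, 0) <= (0, 3, 2, 0) -> finishes; pool += (2, 2, 2, 0) = (2, 5, 4, 0)
  proc-B needs (2, 5, 3, 0) <= (2, 5, 4, 0) -> finishes; pool += (0, 3, 1, 1) = (2, 8, 5, 1)
  proc-D still needs (3, 4, 7, 1) but only (2, 8, 5, 1) is free — short on r3 and r2
  proc-F still needs (4, 5, 2, 3) but only (2, 8, 5, 1) is free — short on r3 and r4
  proc-I still needs (4, 3, 5, 3) but only (2, 8, 5, 1) is free — short on r3 and r4
  proc-A still needs (5, 3, 5, 2) but only (2, 8, 5, 1) is free — short on r3 and r4
Never able to finish: proc-D, proc-F, proc-I and proc-A.


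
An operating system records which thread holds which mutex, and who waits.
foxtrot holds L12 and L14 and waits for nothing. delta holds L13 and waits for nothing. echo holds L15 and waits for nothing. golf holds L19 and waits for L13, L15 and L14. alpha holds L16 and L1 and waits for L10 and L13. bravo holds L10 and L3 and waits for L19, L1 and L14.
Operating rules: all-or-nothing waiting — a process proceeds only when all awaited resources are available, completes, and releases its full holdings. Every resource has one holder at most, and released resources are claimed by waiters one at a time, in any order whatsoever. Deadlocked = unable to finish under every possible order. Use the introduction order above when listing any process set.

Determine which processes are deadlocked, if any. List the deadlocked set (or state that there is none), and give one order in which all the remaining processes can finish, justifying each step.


Deadlocked: alpha and bravo.
Key observation: the knot is the closed ring of waits alpha -> bravo -> alpha; no other process is dragged down with it.
A valid finishing order for the others: delta, foxtrot, echo, golf.
Verifying each step:
  run delta (it waits on nothing); releases L13
  run foxtrot (it waits on nothing); releases L12 and L14
  run echo (it waits on nothing); releases L15
  golf: everything it awaited (L13, L15 and L14) is free; runs, freeing L19


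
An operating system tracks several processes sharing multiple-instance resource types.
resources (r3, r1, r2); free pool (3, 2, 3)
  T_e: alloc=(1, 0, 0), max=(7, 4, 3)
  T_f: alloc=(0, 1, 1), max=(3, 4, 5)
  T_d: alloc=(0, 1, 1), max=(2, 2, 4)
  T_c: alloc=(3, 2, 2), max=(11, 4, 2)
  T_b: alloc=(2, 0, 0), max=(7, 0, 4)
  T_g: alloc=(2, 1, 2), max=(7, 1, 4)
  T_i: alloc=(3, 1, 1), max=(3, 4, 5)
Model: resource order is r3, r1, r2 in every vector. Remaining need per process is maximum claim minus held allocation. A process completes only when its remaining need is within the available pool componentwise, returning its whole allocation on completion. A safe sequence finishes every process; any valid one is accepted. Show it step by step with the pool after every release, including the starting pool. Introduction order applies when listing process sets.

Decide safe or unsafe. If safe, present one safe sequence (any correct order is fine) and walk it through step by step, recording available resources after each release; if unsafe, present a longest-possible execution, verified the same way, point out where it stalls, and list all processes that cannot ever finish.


SAFE, for example via the order T_d, T_i, T_f, T_b, T_e, T_c, T_g.
Key observation: reading the order forward, T_d is the first process whose need (2, 1, 3) meets the free pool (3, 2, 3) exactly on a resource it requests.
Step-by-step check:
  pool = (3, 2, 3)
  T_d needs (2, 1, 3) <= (3, 2, 3) -> finishes; pool += (0, 1, 1) = (3, 3, 4)
  T_i needs (0, 3, 4) <= (3, 3, 4) -> finishes; pool += (3, 1, 1) = (6, 4, 5)
  T_f needs (3, 3, 4) <= (6, 4, 5) -> finishes; pool += (0, 1, 1) = (6, 5, 6)
  T_b needs (5, 0, 4) <= (6, 5, 6) -> finishes; pool += (2, 0, 0) = (8, 5, 6)
  T_e needs (6, 4, 3) <= (8, 5, 6) -> finishes; pool += (1, 0, 0) = (9, 5, 6)
  T_c needs (8, 2, 0) <= (9, 5, 6) -> finishes; pool += (3, 2, 2) = (12, 7, 8)
  T_g needs (5, 0, 2) <= (12, 7, 8) -> finishes; pool += (2, 1, 2) = (14, 8, 10)


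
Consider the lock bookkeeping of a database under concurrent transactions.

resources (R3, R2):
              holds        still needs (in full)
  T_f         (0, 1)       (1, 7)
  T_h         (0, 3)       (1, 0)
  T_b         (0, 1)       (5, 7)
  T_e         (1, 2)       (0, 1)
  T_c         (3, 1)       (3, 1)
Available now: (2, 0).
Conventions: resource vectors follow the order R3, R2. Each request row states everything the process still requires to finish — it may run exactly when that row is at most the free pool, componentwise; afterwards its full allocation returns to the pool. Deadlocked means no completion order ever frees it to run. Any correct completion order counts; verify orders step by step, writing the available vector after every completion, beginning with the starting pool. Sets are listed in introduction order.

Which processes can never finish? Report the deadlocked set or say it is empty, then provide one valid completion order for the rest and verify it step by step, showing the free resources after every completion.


Deadlocked set: T_f and T_b.
Key observation: after T_h, T_e, T_c complete, (6, 6) is the best the pool ever gets, yet each leftover process wants more R2.
A valid finishing order for the others: T_h, T_e, T_c. Walking it through:
  pool = (2, 0)
  run T_h (needs (1, 0), free (2, 0)); after release of (0, 3) the pool is (2, 3)
  run T_e (needs (0, 1), free (2, 3)); after release of (1, 2) the pool is (3, 5)
  run T_c (needs (3, 1), free (3, 5)); after release of (3, 1) the pool is (6, 6)
The blocked processes can never fit:
  blocked: T_f wants (1, 7), pool (6, 6) — not enough R2
  blocked: T_b wants (5, 7), pool (6, 6) — not enough R2


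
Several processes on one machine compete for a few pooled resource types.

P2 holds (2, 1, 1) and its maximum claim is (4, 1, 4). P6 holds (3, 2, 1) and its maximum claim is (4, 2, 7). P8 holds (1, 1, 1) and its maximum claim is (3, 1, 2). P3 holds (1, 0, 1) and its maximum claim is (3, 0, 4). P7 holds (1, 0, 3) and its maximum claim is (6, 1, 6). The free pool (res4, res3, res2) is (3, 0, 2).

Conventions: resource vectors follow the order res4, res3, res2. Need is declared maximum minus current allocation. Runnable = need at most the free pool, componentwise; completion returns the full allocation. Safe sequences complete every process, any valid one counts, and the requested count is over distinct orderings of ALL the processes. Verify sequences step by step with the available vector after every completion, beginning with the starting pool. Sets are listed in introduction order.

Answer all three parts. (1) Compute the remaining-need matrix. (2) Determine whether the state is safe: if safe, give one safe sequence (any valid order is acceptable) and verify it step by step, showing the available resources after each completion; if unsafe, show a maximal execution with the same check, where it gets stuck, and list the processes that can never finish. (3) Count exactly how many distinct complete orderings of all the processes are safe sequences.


(1) Outstanding need per process (order res4, res3, res2):
  P2: (2, 0, 3)
  P6: (1, 0, 6)
  P8: (2, 0, 1)
  P3: (2, 0, 3)
  P7: (5, 1, 3)
(2) The state is SAFE; one workable sequence: P8, P3, P7, P6, P2.
Key observation: the first exact fit in this order is P3 — it needs (2, 0, 3) with (4, 1, 3) free, meeting a requested resource to the last unit.
Verifying each step:
  pool = (3, 0, 2)
  P8 needs (2, 0, 1) <= (3, 0, 2) -> finishes; pool += (1, 1, 1) = (4, 1, 3)
  P3 needs (2, 0, 3) <= (4, 1, 3) -> finishes; pool += (1, 0, 1) = (5, 1, 4)
  P7 needs (5, 1, 3) <= (5, 1, 4) -> finishes; pool += (1, 0, 3) = (6, 1, 7)
  P6 needs (1, 0, 6) <= (6, 1, 7) -> finishes; pool += (3, 2, 1) = (9, 3, 8)
  P2 needs (2, 0, 3) <= (9, 3, 8) -> finishes; pool += (2, 1, 1) = (11, 4, 9)
(3) Precisely 6 of the possible complete orderings are safe sequences.


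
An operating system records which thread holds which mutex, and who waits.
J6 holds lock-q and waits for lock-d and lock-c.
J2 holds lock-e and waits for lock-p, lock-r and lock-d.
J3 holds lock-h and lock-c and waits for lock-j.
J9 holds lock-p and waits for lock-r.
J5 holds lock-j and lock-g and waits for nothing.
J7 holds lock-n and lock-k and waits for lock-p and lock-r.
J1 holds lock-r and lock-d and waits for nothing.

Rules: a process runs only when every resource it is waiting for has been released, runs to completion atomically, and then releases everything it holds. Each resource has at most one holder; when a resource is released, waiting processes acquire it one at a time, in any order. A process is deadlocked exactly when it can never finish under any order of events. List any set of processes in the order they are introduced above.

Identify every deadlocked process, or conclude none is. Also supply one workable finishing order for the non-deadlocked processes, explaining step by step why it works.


Nothing here is deadlocked.
Key observation: the wait graph is acyclic; completion cascades from the unblocked processes through everyone else.
One completion order for the rest: J1, J5, J9, J2, J7, J3, J6.
Walking it through:
  run J1 (it waits on nothing); releases lock-r and lock-d
  run J5 (it waits on nothing); releases lock-j and lock-g
  J9: everything it awaited (lock-r) is free; runs, freeing lock-p
  J2: everything it awaited (lock-p, lock-r and lock-d) is free; runs, freeing lock-e
  J7: everything it awaited (lock-p and lock-r) is free; runs, freeing lock-n and lock-k
  J3: everything it awaited (lock-j) is free; runs, freeing lock-h and lock-c
  J6: everything it awaited (lock-d and lock-c) is free; runs, freeing lock-q


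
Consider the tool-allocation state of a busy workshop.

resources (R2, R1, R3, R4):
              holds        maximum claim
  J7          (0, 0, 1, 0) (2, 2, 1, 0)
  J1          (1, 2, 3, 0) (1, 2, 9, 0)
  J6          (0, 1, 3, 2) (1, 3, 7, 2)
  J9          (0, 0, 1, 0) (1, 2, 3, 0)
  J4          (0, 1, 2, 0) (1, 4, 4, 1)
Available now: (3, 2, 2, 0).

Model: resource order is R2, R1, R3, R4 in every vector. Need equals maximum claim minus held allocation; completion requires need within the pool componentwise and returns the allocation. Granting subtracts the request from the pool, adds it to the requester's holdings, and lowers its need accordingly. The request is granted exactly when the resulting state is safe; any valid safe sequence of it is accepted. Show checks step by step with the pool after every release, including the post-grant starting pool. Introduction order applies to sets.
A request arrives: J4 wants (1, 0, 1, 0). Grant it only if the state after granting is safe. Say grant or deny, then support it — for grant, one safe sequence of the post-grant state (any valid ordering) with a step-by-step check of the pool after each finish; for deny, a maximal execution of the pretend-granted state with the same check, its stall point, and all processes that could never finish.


DENY. Granting would leave the state unsafe.
Key observation: after J7, J9 the pool peaks at (2, 2, 3, 0), and each blocked process is short somewhere: J1 on R3; J6 on R3; J4 on R1, R4.
On the post-grant state, J7, J9 is a maximal run — nothing extends it. Verifying each step:
  pool = (2, 2, 1, 0)
  run J7 (needs (2, 2, 0, 0), free (2, 2, 1, 0)); after release of (0, 0, 1, 0) the pool is (2, 2, 2, 0)
  run J9 (needs (1, 2, 2, 0), free (2, 2, 2, 0)); after release of (0, 0, 1, 0) the pool is (2, 2, 3, 0)
  blocked: J1 wants (0, 0, 6, 0), pool (2, 2, 3, 0) — not enough R3
  blocked: J6 wants (1, 2, 4, 0), pool (2, 2, 3, 0) — not enough R3
  blocked: J4 wants (0, 3, 1, 1), pool (2, 2, 3, 0) — not enough R1 and R4
Post-grant, the permanently blocked set is J1, J6 and J4.


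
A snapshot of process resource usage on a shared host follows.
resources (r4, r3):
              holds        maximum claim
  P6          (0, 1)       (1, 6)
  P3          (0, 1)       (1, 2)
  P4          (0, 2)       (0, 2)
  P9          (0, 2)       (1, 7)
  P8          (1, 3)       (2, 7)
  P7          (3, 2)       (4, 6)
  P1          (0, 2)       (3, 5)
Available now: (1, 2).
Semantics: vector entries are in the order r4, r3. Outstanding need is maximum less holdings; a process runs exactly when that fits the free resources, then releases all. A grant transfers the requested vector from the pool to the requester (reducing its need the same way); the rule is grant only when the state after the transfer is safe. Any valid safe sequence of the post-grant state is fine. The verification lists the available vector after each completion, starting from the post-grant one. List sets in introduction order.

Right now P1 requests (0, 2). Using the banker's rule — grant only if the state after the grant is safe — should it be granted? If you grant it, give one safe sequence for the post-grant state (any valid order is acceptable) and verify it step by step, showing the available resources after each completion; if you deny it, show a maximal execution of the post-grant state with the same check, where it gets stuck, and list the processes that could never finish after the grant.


DENY — the pretend-granted state is unsafe.
Key observation: after P4, P3 the pool peaks at (1, 3), and each blocked process is short somewhere: P6 on r3; P9 on r3; P8 on r3; P7 on r3; P1 on r4.
After a pretend grant, a maximal execution: P4, P3 — then nothing else fits. Verifying each step:
  pool = (1, 0)
  P4: need (0, 0) fits (1, 0); releases (0, 2), pool now (1, 2)
  P3: need (1, 1) fits (1, 2); releases (0, 1), pool now (1, 3)
  blocked: P6 wants (1, 5), pool (1, 3) — not enough r3
  blocked: P9 wants (1, 5), pool (1, 3) — not enough r3
  blocked: P8 wants (1, 4), pool (1, 3) — not enough r3
  blocked: P7 wants (1, 4), pool (1, 3) — not enough r3
  blocked: P1 wants (3, 1), pool (1, 3) — not enough r4
Post-grant, the permanently blocked set is P6, P9, P8, P7 and P1.


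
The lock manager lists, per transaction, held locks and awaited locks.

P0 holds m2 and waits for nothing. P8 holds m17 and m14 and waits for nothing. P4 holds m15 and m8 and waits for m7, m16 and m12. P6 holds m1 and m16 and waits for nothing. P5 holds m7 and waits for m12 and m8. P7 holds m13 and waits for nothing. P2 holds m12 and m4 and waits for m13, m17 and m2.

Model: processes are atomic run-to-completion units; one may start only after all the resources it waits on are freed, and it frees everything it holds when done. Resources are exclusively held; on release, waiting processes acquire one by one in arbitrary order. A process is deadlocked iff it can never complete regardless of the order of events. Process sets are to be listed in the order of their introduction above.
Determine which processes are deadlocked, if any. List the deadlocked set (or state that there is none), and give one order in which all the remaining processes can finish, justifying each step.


Deadlocked set: P4 and P5.
Key observation: nobody on the ring P4 -> P5 -> P4 can start until another member finishes, which never happens; no other process is dragged down with it.
One completion order for the rest: P0, P7, P8, P2, P6.
Verifying each step:
  run P0 (it waits on nothing); releases m2
  run P7 (it waits on nothing); releases m13
  run P8 (it waits on nothing); releases m17 and m14
  P2 waits on m13, m17 and m2 — all released -> runs and releases m12 and m4
  run P6 (it waits on nothing); releases m1 and m16


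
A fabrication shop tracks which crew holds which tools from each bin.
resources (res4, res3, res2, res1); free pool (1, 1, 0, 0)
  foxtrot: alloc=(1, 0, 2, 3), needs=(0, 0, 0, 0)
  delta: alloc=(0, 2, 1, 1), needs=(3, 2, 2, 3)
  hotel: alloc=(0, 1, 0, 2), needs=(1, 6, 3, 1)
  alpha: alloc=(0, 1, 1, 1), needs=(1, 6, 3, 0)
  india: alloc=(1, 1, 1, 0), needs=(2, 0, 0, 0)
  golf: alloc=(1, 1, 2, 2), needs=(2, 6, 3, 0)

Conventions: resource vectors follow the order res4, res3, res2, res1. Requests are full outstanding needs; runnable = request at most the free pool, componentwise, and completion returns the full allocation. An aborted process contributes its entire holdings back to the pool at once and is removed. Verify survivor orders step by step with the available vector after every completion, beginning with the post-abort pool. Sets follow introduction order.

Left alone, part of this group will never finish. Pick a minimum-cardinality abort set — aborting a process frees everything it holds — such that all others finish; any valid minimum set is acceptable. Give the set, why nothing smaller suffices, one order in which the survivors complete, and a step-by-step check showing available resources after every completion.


The answer: abort hotel and golf.
Key observation: the returned (1, 2, 2, 4) from hotel and golf is what brings alpha — unrunnable before, under any order — into play at step 4.
Why nothing smaller works — every single abort fails: foxtrot alone leaves hotel blocked (short on res3); delta alone leaves hotel blocked (short on res3); hotel alone leaves alpha blocked (short on res3); alpha alone leaves hotel blocked (short on res3); india alone leaves hotel blocked (short on res3); golf alone leaves hotel blocked (short on res3).
The survivors complete as foxtrot, delta, india, alpha. Walking it through (starting from the post-abort pool):
  pool = (2, 3, 2, 4)
  foxtrot: need (0, 0, 0, 0) fits (2, 3, 2, 4); releases (1, 0, 2, 3), pool now (3, 3, 4, 7)
  delta: need (3, 2, 2, 3) fits (3, 3, 4, 7); releases (0, 2, 1, 1), pool now (3, 5, 5, 8)
  india: need (2, 0, 0, 0) fits (3, 5, 5, 8); releases (1, 1, 1, 0), pool now (4, 6, 6, 8)
  alpha: need (1, 6, 3, 0) fits (4, 6, 6, 8); releases (0, 1, 1, 1), pool now (4, 7, 7, 9)


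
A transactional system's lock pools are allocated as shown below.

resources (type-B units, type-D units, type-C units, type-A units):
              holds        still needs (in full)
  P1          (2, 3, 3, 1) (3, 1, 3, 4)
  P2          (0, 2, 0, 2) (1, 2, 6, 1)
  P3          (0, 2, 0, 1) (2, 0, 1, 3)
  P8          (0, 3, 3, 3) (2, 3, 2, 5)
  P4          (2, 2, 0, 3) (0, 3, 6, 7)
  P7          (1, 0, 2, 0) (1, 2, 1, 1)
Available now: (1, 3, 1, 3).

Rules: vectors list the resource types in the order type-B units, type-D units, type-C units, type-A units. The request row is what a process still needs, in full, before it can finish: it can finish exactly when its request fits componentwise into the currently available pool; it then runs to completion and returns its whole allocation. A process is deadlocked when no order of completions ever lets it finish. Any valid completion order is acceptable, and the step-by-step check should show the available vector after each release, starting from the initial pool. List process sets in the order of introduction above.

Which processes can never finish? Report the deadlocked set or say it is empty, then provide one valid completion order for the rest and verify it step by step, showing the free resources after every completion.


Deadlocked set: P1, P2, P8 and P4.
Key observation: after P7, P3 the pool peaks at (2, 5, 3, 4), and each blocked process is short somewhere: P1 on type-B units; P2 on type-C units; P8 on type-A units; P4 on type-C units, type-A units.
One completion order for the rest: P7, P3. Check, step by step:
  pool = (1, 3, 1, 3)
  run P7 (needs (1, 2, 1, 1), free (1, 3, 1, 3)); after release of (1, 0, 2, 0) the pool is (2, 3, 3, 3)
  run P3 (needs (2, 0, 1, 3), free (2, 3, 3, 3)); after release of (0, 2, 0, 1) the pool is (2, 5, 3, 4)
The blocked processes can never fit:
  P1 cannot run: need (3, 1, 3, 4) vs free (2, 5, 3, 4) (insufficient type-B units)
  P2 cannot run: need (1, 2, 6, 1) vs free (2, 5, 3, 4) (insufficient type-C units)
  P8 cannot run: need (2, 3, 2, 5) vs free (2, 5, 3, 4) (insufficient type-A units)
  P4 cannot run: need (0, 3, 6, 7) vs free (2, 5, 3, 4) (insufficient type-C units and type-A units)


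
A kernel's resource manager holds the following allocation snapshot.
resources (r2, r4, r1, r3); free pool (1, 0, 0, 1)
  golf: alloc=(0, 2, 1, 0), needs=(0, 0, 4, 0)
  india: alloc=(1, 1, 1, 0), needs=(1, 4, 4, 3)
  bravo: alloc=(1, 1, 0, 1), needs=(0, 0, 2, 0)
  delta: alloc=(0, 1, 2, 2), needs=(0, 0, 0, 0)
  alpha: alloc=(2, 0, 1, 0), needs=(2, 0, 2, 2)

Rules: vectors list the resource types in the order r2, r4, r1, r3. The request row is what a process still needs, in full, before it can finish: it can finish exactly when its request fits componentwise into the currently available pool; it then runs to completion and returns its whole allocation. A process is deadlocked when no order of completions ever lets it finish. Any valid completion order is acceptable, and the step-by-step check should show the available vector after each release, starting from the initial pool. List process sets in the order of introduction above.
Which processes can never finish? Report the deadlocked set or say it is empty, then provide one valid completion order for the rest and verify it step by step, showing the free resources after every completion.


The deadlocked set is golf and india.
Key observation: even finishing delta, bravo, alpha leaves just (4, 2, 3, 4) free — too little r1 for any of the remaining processes.
The rest can finish in the order delta, bravo, alpha. Check, step by step:
  pool = (1, 0, 0, 1)
  run delta (needs (0, 0, 0, 0), free (1, 0, 0, 1)); after release of (0, 1, 2, 2) the pool is (1, 1, 2, 3)
  run bravo (needs (0, 0, 2, 0), free (1, 1, 2, 3)); after release of (1, 1, 0, 1) the pool is (2, 2, 2, 4)
  run alpha (needs (2, 0, 2, 2), free (2, 2, 2, 4)); after release of (2, 0, 1, 0) the pool is (4, 2, 3, 4)
The blocked processes can never fit:
  golf still needs (0, 0, 4, 0) but only (4, 2, 3, 4) is free — short on r1
  india still needs (1, 4, 4, 3) but only (4, 2, 3, 4) is free — short on r4 and r1


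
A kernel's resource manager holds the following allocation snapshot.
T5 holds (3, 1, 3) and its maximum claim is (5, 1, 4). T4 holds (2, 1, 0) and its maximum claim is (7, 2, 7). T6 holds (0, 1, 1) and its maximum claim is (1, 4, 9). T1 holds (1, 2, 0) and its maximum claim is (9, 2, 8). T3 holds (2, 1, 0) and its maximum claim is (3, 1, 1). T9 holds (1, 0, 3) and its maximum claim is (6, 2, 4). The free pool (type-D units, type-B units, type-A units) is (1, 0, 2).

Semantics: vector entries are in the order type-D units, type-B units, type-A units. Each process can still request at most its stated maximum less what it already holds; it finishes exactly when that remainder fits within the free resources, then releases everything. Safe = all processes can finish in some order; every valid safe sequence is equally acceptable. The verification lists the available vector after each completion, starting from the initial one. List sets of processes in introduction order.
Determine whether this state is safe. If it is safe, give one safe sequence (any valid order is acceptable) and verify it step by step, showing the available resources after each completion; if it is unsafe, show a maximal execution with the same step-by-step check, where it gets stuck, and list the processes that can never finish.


SAFE. One safe sequence: T3, T5, T9, T4, T6, T1.
Key observation: the order's first zero-slack moment is T3 ((1, 0, 1) needed, (1, 0, 2) free — a requested resource with nothing to spare).
Walking it through:
  pool = (1, 0, 2)
  T3: need (1, 0, 1) fits (1, 0, 2); releases (2, 1, 0), pool now (3, 1, 2)
  T5: need (2, 0, 1) fits (3, 1, 2); releases (3, 1, 3), pool now (6, 2, 5)
  T9: need (5, 2, 1) fits (6, 2, 5); releases (1, 0, 3), pool now (7, 2, 8)
  T4: need (5, 1, 7) fits (7, 2, 8); releases (2, 1, 0), pool now (9, 3, 8)
  T6: need (1, 3, 8) fits (9, 3, 8); releases (0, 1, 1), pool now (9, 4, 9)
  T1: need (8, 0, 8) fits (9, 4, 9); releases (1, 2, 0), pool now (10, 6, 9)
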